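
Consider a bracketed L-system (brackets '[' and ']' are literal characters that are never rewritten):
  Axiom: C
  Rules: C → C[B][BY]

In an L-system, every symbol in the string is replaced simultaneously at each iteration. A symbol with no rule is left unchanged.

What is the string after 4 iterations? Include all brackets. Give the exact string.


Step 0: C
Step 1: C[B][BY]
Step 2: C[B][BY][B][BY]
Step 3: C[B][BY][B][BY][B][BY]
Step 4: C[B][BY][B][BY][B][BY][B][BY]

Answer: C[B][BY][B][BY][B][BY][B][BY]


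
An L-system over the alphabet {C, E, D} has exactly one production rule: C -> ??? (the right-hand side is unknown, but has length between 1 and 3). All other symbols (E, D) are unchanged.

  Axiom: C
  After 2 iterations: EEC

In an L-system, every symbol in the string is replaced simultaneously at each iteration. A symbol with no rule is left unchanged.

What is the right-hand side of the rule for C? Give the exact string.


Answer: EC

Derivation:
Trying C -> EC:
  Step 0: C
  Step 1: EC
  Step 2: EEC
Matches the given result.


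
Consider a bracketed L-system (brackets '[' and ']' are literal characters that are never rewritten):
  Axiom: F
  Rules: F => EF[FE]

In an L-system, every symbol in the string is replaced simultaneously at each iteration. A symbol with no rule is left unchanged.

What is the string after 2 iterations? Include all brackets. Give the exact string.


Step 0: F
Step 1: EF[FE]
Step 2: EEF[FE][EF[FE]E]

Answer: EEF[FE][EF[FE]E]


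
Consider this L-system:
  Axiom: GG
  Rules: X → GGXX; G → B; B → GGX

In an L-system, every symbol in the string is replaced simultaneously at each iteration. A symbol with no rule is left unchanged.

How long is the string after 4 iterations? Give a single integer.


Answer: 32

Derivation:
Step 0: length = 2
Step 1: length = 2
Step 2: length = 6
Step 3: length = 12
Step 4: length = 32


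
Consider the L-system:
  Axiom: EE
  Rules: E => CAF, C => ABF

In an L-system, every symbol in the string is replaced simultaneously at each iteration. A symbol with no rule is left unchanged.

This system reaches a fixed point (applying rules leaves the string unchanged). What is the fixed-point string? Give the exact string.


Answer: ABFAFABFAF

Derivation:
Step 0: EE
Step 1: CAFCAF
Step 2: ABFAFABFAF
Step 3: ABFAFABFAF  (unchanged — fixed point at step 2)


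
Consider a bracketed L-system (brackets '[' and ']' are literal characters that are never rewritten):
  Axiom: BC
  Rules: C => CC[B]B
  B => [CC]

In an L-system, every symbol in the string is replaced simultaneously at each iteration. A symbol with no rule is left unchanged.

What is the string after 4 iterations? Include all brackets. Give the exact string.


Answer: [CC[B]BCC[B]B[[CC]][CC]CC[B]BCC[B]B[[CC]][CC][[CC[B]BCC[B]B]][CC[B]BCC[B]B]CC[B]BCC[B]B[[CC]][CC]CC[B]BCC[B]B[[CC]][CC][[CC[B]BCC[B]B]][CC[B]BCC[B]B]]CC[B]BCC[B]B[[CC]][CC]CC[B]BCC[B]B[[CC]][CC][[CC[B]BCC[B]B]][CC[B]BCC[B]B]CC[B]BCC[B]B[[CC]][CC]CC[B]BCC[B]B[[CC]][CC][[CC[B]BCC[B]B]][CC[B]BCC[B]B][[CC[B]BCC[B]B[[CC]][CC]CC[B]BCC[B]B[[CC]][CC]]][CC[B]BCC[B]B[[CC]][CC]CC[B]BCC[B]B[[CC]][CC]]

Derivation:
Step 0: BC
Step 1: [CC]CC[B]B
Step 2: [CC[B]BCC[B]B]CC[B]BCC[B]B[[CC]][CC]
Step 3: [CC[B]BCC[B]B[[CC]][CC]CC[B]BCC[B]B[[CC]][CC]]CC[B]BCC[B]B[[CC]][CC]CC[B]BCC[B]B[[CC]][CC][[CC[B]BCC[B]B]][CC[B]BCC[B]B]
Step 4: [CC[B]BCC[B]B[[CC]][CC]CC[B]BCC[B]B[[CC]][CC][[CC[B]BCC[B]B]][CC[B]BCC[B]B]CC[B]BCC[B]B[[CC]][CC]CC[B]BCC[B]B[[CC]][CC][[CC[B]BCC[B]B]][CC[B]BCC[B]B]]CC[B]BCC[B]B[[CC]][CC]CC[B]BCC[B]B[[CC]][CC][[CC[B]BCC[B]B]][CC[B]BCC[B]B]CC[B]BCC[B]B[[CC]][CC]CC[B]BCC[B]B[[CC]][CC][[CC[B]BCC[B]B]][CC[B]BCC[B]B][[CC[B]BCC[B]B[[CC]][CC]CC[B]BCC[B]B[[CC]][CC]]][CC[B]BCC[B]B[[CC]][CC]CC[B]BCC[B]B[[CC]][CC]]


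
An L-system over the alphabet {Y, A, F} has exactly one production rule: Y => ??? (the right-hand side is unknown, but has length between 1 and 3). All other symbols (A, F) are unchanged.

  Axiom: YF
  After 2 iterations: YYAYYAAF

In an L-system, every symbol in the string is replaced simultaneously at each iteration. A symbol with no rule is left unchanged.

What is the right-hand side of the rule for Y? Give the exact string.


Answer: YYA

Derivation:
Trying Y => YYA:
  Step 0: YF
  Step 1: YYAF
  Step 2: YYAYYAAF
Matches the given result.


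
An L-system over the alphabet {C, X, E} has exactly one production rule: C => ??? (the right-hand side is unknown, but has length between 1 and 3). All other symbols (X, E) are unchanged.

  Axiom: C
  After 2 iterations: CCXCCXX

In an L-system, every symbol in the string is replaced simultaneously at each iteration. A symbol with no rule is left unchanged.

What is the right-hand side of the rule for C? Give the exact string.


Trying C => CCX:
  Step 0: C
  Step 1: CCX
  Step 2: CCXCCXX
Matches the given result.

Answer: CCX


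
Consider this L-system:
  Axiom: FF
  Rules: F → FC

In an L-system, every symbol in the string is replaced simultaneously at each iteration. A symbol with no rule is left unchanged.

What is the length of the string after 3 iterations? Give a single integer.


Step 0: length = 2
Step 1: length = 4
Step 2: length = 6
Step 3: length = 8

Answer: 8


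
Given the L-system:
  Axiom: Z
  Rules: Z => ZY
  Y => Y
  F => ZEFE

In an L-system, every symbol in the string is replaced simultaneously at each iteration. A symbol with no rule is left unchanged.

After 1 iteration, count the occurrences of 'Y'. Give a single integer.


Step 0: Z  (0 'Y')
Step 1: ZY  (1 'Y')

Answer: 1


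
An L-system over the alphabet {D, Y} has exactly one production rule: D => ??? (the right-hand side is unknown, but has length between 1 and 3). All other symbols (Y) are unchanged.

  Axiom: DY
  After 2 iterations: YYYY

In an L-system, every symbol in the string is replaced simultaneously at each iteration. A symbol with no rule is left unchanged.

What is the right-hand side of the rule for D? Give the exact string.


Trying D => YYY:
  Step 0: DY
  Step 1: YYYY
  Step 2: YYYY
Matches the given result.

Answer: YYY


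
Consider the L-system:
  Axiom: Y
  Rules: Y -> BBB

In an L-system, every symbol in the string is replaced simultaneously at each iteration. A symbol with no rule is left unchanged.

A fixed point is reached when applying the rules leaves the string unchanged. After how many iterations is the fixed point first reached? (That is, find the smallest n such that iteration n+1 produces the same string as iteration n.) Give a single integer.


Answer: 1

Derivation:
Step 0: Y
Step 1: BBB
Step 2: BBB  (unchanged — fixed point at step 1)


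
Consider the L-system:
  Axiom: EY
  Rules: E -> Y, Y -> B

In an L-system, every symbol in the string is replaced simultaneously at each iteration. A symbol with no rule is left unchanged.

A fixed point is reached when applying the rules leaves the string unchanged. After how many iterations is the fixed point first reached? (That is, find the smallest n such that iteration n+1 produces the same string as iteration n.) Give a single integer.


Answer: 2

Derivation:
Step 0: EY
Step 1: YB
Step 2: BB
Step 3: BB  (unchanged — fixed point at step 2)


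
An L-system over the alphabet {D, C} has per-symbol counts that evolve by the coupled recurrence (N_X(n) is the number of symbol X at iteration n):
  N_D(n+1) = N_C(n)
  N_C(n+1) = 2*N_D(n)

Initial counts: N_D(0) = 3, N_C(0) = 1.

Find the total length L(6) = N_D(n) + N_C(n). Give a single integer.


Step 0: N_D=3, N_C=1, L=4
Step 1: N_D=1, N_C=6, L=7
Step 2: N_D=6, N_C=2, L=8
Step 3: N_D=2, N_C=12, L=14
Step 4: N_D=12, N_C=4, L=16
Step 5: N_D=4, N_C=24, L=28
Step 6: N_D=24, N_C=8, L=32

Answer: 32


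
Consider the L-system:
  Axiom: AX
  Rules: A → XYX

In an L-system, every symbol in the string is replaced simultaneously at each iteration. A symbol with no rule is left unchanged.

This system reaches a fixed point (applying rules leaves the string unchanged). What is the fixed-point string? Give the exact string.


Step 0: AX
Step 1: XYXX
Step 2: XYXX  (unchanged — fixed point at step 1)

Answer: XYXX


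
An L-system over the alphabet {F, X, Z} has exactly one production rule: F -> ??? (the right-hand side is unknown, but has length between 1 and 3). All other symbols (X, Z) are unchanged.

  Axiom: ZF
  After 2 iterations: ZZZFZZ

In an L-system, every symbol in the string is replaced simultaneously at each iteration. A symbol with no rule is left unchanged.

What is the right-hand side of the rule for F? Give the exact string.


Trying F -> ZFZ:
  Step 0: ZF
  Step 1: ZZFZ
  Step 2: ZZZFZZ
Matches the given result.

Answer: ZFZ


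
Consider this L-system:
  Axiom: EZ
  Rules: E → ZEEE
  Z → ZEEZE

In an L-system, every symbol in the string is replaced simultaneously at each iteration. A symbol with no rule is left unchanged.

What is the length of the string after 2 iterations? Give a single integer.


Step 0: length = 2
Step 1: length = 9
Step 2: length = 39

Answer: 39


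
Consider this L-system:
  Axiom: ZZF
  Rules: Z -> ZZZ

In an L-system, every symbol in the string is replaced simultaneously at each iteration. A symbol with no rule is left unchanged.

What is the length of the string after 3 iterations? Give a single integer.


Step 0: length = 3
Step 1: length = 7
Step 2: length = 19
Step 3: length = 55

Answer: 55


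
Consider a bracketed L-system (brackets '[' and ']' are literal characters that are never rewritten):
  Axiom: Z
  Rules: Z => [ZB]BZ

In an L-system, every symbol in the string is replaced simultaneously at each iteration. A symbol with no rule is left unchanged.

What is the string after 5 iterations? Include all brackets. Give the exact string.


Answer: [[[[[ZB]BZB]B[ZB]BZB]B[[ZB]BZB]B[ZB]BZB]B[[[ZB]BZB]B[ZB]BZB]B[[ZB]BZB]B[ZB]BZB]B[[[[ZB]BZB]B[ZB]BZB]B[[ZB]BZB]B[ZB]BZB]B[[[ZB]BZB]B[ZB]BZB]B[[ZB]BZB]B[ZB]BZ

Derivation:
Step 0: Z
Step 1: [ZB]BZ
Step 2: [[ZB]BZB]B[ZB]BZ
Step 3: [[[ZB]BZB]B[ZB]BZB]B[[ZB]BZB]B[ZB]BZ
Step 4: [[[[ZB]BZB]B[ZB]BZB]B[[ZB]BZB]B[ZB]BZB]B[[[ZB]BZB]B[ZB]BZB]B[[ZB]BZB]B[ZB]BZ
Step 5: [[[[[ZB]BZB]B[ZB]BZB]B[[ZB]BZB]B[ZB]BZB]B[[[ZB]BZB]B[ZB]BZB]B[[ZB]BZB]B[ZB]BZB]B[[[[ZB]BZB]B[ZB]BZB]B[[ZB]BZB]B[ZB]BZB]B[[[ZB]BZB]B[ZB]BZB]B[[ZB]BZB]B[ZB]BZ


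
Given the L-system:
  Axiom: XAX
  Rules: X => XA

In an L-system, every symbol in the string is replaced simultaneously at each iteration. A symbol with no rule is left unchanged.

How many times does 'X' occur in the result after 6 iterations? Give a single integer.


Step 0: XAX  (2 'X')
Step 1: XAAXA  (2 'X')
Step 2: XAAAXAA  (2 'X')
Step 3: XAAAAXAAA  (2 'X')
Step 4: XAAAAAXAAAA  (2 'X')
Step 5: XAAAAAAXAAAAA  (2 'X')
Step 6: XAAAAAAAXAAAAAA  (2 'X')

Answer: 2


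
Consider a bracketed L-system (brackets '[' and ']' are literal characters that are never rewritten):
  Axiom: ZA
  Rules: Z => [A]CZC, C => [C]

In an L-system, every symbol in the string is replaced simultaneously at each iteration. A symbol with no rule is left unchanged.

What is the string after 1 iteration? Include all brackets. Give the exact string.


Step 0: ZA
Step 1: [A]CZCA

Answer: [A]CZCA


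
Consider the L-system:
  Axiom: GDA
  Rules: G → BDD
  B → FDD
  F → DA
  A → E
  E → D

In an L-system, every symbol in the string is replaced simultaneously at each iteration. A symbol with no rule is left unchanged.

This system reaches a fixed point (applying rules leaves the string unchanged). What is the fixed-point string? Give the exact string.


Answer: DDDDDDDD

Derivation:
Step 0: GDA
Step 1: BDDDE
Step 2: FDDDDDD
Step 3: DADDDDDD
Step 4: DEDDDDDD
Step 5: DDDDDDDD
Step 6: DDDDDDDD  (unchanged — fixed point at step 5)


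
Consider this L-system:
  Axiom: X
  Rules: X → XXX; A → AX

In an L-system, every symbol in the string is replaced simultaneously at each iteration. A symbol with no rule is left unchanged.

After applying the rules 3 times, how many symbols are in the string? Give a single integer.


Answer: 27

Derivation:
Step 0: length = 1
Step 1: length = 3
Step 2: length = 9
Step 3: length = 27


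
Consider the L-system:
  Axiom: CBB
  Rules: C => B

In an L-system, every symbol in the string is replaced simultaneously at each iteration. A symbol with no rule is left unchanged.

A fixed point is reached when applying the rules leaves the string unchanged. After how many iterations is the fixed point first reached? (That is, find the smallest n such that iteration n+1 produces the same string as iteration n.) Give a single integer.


Answer: 1

Derivation:
Step 0: CBB
Step 1: BBB
Step 2: BBB  (unchanged — fixed point at step 1)


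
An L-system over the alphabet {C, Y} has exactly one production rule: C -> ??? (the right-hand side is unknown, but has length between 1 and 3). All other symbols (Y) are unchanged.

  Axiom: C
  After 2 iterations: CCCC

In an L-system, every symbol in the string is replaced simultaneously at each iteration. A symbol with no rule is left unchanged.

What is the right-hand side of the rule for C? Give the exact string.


Trying C -> CC:
  Step 0: C
  Step 1: CC
  Step 2: CCCC
Matches the given result.

Answer: CC


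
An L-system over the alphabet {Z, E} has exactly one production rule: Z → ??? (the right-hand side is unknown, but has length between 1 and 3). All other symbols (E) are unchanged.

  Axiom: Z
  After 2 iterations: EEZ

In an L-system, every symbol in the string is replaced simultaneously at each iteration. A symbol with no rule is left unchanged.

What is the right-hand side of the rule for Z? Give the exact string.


Trying Z → EZ:
  Step 0: Z
  Step 1: EZ
  Step 2: EEZ
Matches the given result.

Answer: EZ


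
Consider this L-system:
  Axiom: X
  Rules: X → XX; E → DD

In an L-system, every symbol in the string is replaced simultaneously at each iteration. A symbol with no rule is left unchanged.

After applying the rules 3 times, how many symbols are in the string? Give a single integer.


Answer: 8

Derivation:
Step 0: length = 1
Step 1: length = 2
Step 2: length = 4
Step 3: length = 8


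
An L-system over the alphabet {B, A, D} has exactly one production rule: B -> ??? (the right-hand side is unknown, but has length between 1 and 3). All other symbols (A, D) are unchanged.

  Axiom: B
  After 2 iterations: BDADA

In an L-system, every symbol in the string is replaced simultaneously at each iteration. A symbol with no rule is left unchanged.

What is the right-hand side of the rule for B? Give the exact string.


Answer: BDA

Derivation:
Trying B -> BDA:
  Step 0: B
  Step 1: BDA
  Step 2: BDADA
Matches the given result.


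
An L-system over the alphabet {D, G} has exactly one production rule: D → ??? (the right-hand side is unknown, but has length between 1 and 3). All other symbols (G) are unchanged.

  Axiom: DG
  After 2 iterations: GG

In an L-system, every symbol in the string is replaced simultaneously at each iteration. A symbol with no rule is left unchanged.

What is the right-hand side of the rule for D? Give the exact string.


Answer: G

Derivation:
Trying D → G:
  Step 0: DG
  Step 1: GG
  Step 2: GG
Matches the given result.


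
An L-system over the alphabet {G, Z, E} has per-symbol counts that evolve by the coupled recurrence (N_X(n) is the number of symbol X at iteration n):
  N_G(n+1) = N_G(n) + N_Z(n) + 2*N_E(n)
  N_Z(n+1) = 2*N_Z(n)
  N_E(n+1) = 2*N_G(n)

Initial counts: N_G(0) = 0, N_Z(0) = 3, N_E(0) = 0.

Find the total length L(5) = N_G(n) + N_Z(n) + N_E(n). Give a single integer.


Answer: 555

Derivation:
Step 0: N_G=0, N_Z=3, N_E=0, L=3
Step 1: N_G=3, N_Z=6, N_E=0, L=9
Step 2: N_G=9, N_Z=12, N_E=6, L=27
Step 3: N_G=33, N_Z=24, N_E=18, L=75
Step 4: N_G=93, N_Z=48, N_E=66, L=207
Step 5: N_G=273, N_Z=96, N_E=186, L=555


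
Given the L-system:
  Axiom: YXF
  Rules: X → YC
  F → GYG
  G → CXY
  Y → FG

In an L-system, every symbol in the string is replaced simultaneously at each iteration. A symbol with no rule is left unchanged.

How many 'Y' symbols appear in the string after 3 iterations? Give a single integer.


Answer: 9

Derivation:
Step 0: YXF  (1 'Y')
Step 1: FGYCGYG  (2 'Y')
Step 2: GYGCXYFGCCXYFGCXY  (4 'Y')
Step 3: CXYFGCXYCYCFGGYGCXYCCYCFGGYGCXYCYCFG  (9 'Y')


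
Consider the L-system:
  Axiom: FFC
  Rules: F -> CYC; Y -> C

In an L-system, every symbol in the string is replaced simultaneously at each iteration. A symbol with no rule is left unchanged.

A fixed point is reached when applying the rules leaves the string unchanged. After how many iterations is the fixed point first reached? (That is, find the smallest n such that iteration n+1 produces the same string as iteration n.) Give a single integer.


Answer: 2

Derivation:
Step 0: FFC
Step 1: CYCCYCC
Step 2: CCCCCCC
Step 3: CCCCCCC  (unchanged — fixed point at step 2)


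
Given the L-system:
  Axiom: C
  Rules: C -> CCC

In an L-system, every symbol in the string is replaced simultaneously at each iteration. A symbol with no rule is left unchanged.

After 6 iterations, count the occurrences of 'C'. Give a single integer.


Answer: 729

Derivation:
Step 0: C  (1 'C')
Step 1: CCC  (3 'C')
Step 2: CCCCCCCCC  (9 'C')
Step 3: CCCCCCCCCCCCCCCCCCCCCCCCCCC  (27 'C')
Step 4: CCCCCCCCCCCCCCCCCCCCCCCCCCCCCCCCCCCCCCCCCCCCCCCCCCCCCCCCCCCCCCCCCCCCCCCCCCCCCCCCC  (81 'C')
Step 5: CCCCCCCCCCCCCCCCCCCCCCCCCCCCCCCCCCCCCCCCCCCCCCCCCCCCCCCCCCCCCCCCCCCCCCCCCCCCCCCCCCCCCCCCCCCCCCCCCCCCCCCCCCCCCCCCCCCCCCCCCCCCCCCCCCCCCCCCCCCCCCCCCCCCCCCCCCCCCCCCCCCCCCCCCCCCCCCCCCCCCCCCCCCCCCCCCCCCCCCCCCCCCCCCCCCCCCCCCCCCCCCCCCCCCCCCCCCCCCCCCCC  (243 'C')
Step 6: CCCCCCCCCCCCCCCCCCCCCCCCCCCCCCCCCCCCCCCCCCCCCCCCCCCCCCCCCCCCCCCCCCCCCCCCCCCCCCCCCCCCCCCCCCCCCCCCCCCCCCCCCCCCCCCCCCCCCCCCCCCCCCCCCCCCCCCCCCCCCCCCCCCCCCCCCCCCCCCCCCCCCCCCCCCCCCCCCCCCCCCCCCCCCCCCCCCCCCCCCCCCCCCCCCCCCCCCCCCCCCCCCCCCCCCCCCCCCCCCCCCCCCCCCCCCCCCCCCCCCCCCCCCCCCCCCCCCCCCCCCCCCCCCCCCCCCCCCCCCCCCCCCCCCCCCCCCCCCCCCCCCCCCCCCCCCCCCCCCCCCCCCCCCCCCCCCCCCCCCCCCCCCCCCCCCCCCCCCCCCCCCCCCCCCCCCCCCCCCCCCCCCCCCCCCCCCCCCCCCCCCCCCCCCCCCCCCCCCCCCCCCCCCCCCCCCCCCCCCCCCCCCCCCCCCCCCCCCCCCCCCCCCCCCCCCCCCCCCCCCCCCCCCCCCCCCCCCCCCCCCCCCCCCCCCCCCCCCCCCCCCCCCCCCCCCCCCCCCCCCCCCCCCCCCCCCCCCCCCCCCCCCCCCCCCCCCCCCCCCCCCCCCCCCCCCCCCCCCCCCCCCCCCCCCCCCCCCCCCCCCCCCCCCCCCCCCCCCCCCCCCCCCCCCCCCCCCCCCCCCCCCCCCCCCCCCCCCCCCCCCCCCCCCCCCCCCCCCCCCCCCCCCCCC  (729 'C')


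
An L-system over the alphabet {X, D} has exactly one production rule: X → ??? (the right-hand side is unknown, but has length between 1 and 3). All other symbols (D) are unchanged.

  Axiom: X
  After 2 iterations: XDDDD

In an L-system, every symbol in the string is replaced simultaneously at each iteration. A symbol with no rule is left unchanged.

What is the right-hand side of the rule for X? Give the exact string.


Answer: XDD

Derivation:
Trying X → XDD:
  Step 0: X
  Step 1: XDD
  Step 2: XDDDD
Matches the given result.


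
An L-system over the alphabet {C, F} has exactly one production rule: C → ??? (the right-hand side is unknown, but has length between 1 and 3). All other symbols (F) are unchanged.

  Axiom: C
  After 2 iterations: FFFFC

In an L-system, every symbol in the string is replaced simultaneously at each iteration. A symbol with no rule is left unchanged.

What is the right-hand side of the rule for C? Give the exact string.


Trying C → FFC:
  Step 0: C
  Step 1: FFC
  Step 2: FFFFC
Matches the given result.

Answer: FFC


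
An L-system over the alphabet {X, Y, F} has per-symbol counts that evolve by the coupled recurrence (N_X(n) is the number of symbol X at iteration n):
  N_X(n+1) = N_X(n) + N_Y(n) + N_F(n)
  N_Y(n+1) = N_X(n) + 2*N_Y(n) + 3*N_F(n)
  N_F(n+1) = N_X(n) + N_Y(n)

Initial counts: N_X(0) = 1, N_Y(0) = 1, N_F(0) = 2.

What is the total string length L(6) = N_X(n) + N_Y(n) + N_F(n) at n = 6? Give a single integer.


Step 0: N_X=1, N_Y=1, N_F=2, L=4
Step 1: N_X=4, N_Y=9, N_F=2, L=15
Step 2: N_X=15, N_Y=28, N_F=13, L=56
Step 3: N_X=56, N_Y=110, N_F=43, L=209
Step 4: N_X=209, N_Y=405, N_F=166, L=780
Step 5: N_X=780, N_Y=1517, N_F=614, L=2911
Step 6: N_X=2911, N_Y=5656, N_F=2297, L=10864

Answer: 10864


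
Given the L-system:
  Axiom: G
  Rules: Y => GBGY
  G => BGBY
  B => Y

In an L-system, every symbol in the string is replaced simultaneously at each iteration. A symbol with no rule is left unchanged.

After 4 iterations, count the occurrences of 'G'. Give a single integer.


Answer: 31

Derivation:
Step 0: G  (1 'G')
Step 1: BGBY  (1 'G')
Step 2: YBGBYYGBGY  (3 'G')
Step 3: GBGYYBGBYYGBGYGBGYBGBYYBGBYGBGY  (11 'G')
Step 4: BGBYYBGBYGBGYGBGYYBGBYYGBGYGBGYBGBYYBGBYGBGYBGBYYBGBYGBGYYBGBYYGBGYGBGYYBGBYYGBGYBGBYYBGBYGBGY  (31 'G')


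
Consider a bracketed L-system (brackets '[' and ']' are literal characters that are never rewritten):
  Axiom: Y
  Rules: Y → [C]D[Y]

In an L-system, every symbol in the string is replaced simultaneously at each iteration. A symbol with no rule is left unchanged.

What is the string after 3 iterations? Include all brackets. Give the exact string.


Answer: [C]D[[C]D[[C]D[Y]]]

Derivation:
Step 0: Y
Step 1: [C]D[Y]
Step 2: [C]D[[C]D[Y]]
Step 3: [C]D[[C]D[[C]D[Y]]]


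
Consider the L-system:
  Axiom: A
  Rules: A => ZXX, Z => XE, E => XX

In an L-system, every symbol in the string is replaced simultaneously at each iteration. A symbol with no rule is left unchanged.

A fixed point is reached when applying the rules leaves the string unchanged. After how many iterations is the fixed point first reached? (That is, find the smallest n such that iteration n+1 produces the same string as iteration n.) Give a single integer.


Answer: 3

Derivation:
Step 0: A
Step 1: ZXX
Step 2: XEXX
Step 3: XXXXX
Step 4: XXXXX  (unchanged — fixed point at step 3)


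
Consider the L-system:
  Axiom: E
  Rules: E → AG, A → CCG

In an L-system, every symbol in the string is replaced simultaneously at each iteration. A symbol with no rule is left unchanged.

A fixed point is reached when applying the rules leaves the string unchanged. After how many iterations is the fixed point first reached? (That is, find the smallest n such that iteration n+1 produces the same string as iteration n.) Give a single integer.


Answer: 2

Derivation:
Step 0: E
Step 1: AG
Step 2: CCGG
Step 3: CCGG  (unchanged — fixed point at step 2)


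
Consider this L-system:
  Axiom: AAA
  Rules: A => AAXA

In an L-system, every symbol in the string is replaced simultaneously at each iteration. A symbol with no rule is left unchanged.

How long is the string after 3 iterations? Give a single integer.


Answer: 120

Derivation:
Step 0: length = 3
Step 1: length = 12
Step 2: length = 39
Step 3: length = 120


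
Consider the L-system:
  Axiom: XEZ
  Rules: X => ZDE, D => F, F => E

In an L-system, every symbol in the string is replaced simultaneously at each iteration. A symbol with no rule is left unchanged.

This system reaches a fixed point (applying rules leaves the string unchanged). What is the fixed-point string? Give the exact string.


Answer: ZEEEZ

Derivation:
Step 0: XEZ
Step 1: ZDEEZ
Step 2: ZFEEZ
Step 3: ZEEEZ
Step 4: ZEEEZ  (unchanged — fixed point at step 3)


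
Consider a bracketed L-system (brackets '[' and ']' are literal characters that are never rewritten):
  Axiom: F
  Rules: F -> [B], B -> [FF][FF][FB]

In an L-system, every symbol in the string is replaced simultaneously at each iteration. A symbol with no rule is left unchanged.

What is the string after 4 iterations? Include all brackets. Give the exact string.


Step 0: F
Step 1: [B]
Step 2: [[FF][FF][FB]]
Step 3: [[[B][B]][[B][B]][[B][FF][FF][FB]]]
Step 4: [[[[FF][FF][FB]][[FF][FF][FB]]][[[FF][FF][FB]][[FF][FF][FB]]][[[FF][FF][FB]][[B][B]][[B][B]][[B][FF][FF][FB]]]]

Answer: [[[[FF][FF][FB]][[FF][FF][FB]]][[[FF][FF][FB]][[FF][FF][FB]]][[[FF][FF][FB]][[B][B]][[B][B]][[B][FF][FF][FB]]]]


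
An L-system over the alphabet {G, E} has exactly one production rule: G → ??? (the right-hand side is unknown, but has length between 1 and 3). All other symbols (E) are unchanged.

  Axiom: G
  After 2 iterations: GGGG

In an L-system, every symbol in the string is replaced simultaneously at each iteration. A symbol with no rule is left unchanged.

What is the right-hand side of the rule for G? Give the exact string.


Trying G → GG:
  Step 0: G
  Step 1: GG
  Step 2: GGGG
Matches the given result.

Answer: GG


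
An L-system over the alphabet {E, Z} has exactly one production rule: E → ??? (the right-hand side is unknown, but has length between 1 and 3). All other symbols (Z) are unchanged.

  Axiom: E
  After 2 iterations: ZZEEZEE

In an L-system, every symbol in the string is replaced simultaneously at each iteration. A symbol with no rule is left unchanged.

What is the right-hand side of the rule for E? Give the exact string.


Trying E → ZEE:
  Step 0: E
  Step 1: ZEE
  Step 2: ZZEEZEE
Matches the given result.

Answer: ZEE


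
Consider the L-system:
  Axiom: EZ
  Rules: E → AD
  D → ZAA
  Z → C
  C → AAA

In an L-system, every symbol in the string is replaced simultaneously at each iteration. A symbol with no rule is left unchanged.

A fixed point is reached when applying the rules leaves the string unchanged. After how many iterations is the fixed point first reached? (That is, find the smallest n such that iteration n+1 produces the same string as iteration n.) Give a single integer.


Step 0: EZ
Step 1: ADC
Step 2: AZAAAAA
Step 3: ACAAAAA
Step 4: AAAAAAAAA
Step 5: AAAAAAAAA  (unchanged — fixed point at step 4)

Answer: 4


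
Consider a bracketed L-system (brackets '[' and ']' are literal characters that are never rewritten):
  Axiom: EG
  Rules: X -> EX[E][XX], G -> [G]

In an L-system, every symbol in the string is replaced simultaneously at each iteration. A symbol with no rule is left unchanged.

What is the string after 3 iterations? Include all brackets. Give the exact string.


Answer: E[[[G]]]

Derivation:
Step 0: EG
Step 1: E[G]
Step 2: E[[G]]
Step 3: E[[[G]]]


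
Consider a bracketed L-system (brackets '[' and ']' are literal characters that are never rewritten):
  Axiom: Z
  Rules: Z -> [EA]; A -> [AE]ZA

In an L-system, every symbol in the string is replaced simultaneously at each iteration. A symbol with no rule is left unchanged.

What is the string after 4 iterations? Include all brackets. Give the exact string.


Step 0: Z
Step 1: [EA]
Step 2: [E[AE]ZA]
Step 3: [E[[AE]ZAE][EA][AE]ZA]
Step 4: [E[[[AE]ZAE][EA][AE]ZAE][E[AE]ZA][[AE]ZAE][EA][AE]ZA]

Answer: [E[[[AE]ZAE][EA][AE]ZAE][E[AE]ZA][[AE]ZAE][EA][AE]ZA]


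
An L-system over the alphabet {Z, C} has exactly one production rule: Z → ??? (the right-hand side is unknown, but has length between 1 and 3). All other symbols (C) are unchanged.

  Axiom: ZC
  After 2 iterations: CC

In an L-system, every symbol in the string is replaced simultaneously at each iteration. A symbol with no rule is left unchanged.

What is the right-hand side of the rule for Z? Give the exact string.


Answer: C

Derivation:
Trying Z → C:
  Step 0: ZC
  Step 1: CC
  Step 2: CC
Matches the given result.


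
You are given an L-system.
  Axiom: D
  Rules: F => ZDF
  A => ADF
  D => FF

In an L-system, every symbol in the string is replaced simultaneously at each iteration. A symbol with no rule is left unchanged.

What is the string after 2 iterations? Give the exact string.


Step 0: D
Step 1: FF
Step 2: ZDFZDF

Answer: ZDFZDF


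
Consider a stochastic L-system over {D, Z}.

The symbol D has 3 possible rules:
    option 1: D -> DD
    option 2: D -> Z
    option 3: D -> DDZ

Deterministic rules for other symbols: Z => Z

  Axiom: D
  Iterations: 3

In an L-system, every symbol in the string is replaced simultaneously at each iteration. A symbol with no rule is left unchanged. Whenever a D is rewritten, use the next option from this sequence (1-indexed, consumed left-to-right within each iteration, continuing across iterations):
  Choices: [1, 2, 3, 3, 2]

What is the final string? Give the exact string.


Step 0: D
Step 1: DD  (used choices [1])
Step 2: ZDDZ  (used choices [2, 3])
Step 3: ZDDZZZ  (used choices [3, 2])

Answer: ZDDZZZ


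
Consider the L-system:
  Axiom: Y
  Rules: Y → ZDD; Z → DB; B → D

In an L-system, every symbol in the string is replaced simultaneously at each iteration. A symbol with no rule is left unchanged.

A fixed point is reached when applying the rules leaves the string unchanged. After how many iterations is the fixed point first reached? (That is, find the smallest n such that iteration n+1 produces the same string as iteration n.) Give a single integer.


Step 0: Y
Step 1: ZDD
Step 2: DBDD
Step 3: DDDD
Step 4: DDDD  (unchanged — fixed point at step 3)

Answer: 3


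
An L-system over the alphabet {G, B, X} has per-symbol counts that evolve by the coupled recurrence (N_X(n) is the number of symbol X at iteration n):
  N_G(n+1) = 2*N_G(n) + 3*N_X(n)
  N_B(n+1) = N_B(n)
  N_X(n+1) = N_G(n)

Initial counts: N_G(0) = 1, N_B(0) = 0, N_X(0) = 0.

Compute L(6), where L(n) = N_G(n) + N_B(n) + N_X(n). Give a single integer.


Answer: 729

Derivation:
Step 0: N_G=1, N_B=0, N_X=0, L=1
Step 1: N_G=2, N_B=0, N_X=1, L=3
Step 2: N_G=7, N_B=0, N_X=2, L=9
Step 3: N_G=20, N_B=0, N_X=7, L=27
Step 4: N_G=61, N_B=0, N_X=20, L=81
Step 5: N_G=182, N_B=0, N_X=61, L=243
Step 6: N_G=547, N_B=0, N_X=182, L=729


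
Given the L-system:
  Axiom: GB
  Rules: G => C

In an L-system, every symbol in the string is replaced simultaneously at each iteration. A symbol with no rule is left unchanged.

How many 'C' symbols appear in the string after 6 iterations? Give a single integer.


Answer: 1

Derivation:
Step 0: GB  (0 'C')
Step 1: CB  (1 'C')
Step 2: CB  (1 'C')
Step 3: CB  (1 'C')
Step 4: CB  (1 'C')
Step 5: CB  (1 'C')
Step 6: CB  (1 'C')


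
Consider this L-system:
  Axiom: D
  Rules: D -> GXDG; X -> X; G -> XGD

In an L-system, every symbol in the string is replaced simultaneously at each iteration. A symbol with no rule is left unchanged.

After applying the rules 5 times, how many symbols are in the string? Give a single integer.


Step 0: length = 1
Step 1: length = 4
Step 2: length = 11
Step 3: length = 28
Step 4: length = 69
Step 5: length = 168

Answer: 168


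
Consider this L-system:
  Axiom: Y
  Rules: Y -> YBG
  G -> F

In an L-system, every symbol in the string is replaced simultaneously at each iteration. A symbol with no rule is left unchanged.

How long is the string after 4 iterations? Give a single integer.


Step 0: length = 1
Step 1: length = 3
Step 2: length = 5
Step 3: length = 7
Step 4: length = 9

Answer: 9


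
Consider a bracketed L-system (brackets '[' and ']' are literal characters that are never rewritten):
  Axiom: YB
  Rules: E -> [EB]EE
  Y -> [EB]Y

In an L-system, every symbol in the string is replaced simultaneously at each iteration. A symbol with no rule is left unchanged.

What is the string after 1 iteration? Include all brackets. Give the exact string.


Answer: [EB]YB

Derivation:
Step 0: YB
Step 1: [EB]YB


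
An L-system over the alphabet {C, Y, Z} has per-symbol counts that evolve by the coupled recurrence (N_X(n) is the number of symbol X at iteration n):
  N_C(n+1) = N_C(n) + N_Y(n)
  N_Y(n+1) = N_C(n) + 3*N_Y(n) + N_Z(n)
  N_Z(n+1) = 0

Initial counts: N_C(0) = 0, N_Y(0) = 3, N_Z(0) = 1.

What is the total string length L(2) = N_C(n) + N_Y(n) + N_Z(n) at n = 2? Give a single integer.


Step 0: N_C=0, N_Y=3, N_Z=1, L=4
Step 1: N_C=3, N_Y=10, N_Z=0, L=13
Step 2: N_C=13, N_Y=33, N_Z=0, L=46

Answer: 46


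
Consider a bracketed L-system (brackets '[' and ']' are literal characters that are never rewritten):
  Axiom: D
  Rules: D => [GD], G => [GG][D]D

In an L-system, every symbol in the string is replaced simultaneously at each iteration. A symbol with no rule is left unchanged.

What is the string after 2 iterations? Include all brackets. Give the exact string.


Step 0: D
Step 1: [GD]
Step 2: [[GG][D]D[GD]]

Answer: [[GG][D]D[GD]]


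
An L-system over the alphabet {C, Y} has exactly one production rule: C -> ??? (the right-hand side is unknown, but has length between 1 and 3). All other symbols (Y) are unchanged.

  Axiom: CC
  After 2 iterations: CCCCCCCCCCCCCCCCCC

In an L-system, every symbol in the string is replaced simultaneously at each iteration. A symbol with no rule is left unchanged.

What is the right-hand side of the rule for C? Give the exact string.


Trying C -> CCC:
  Step 0: CC
  Step 1: CCCCCC
  Step 2: CCCCCCCCCCCCCCCCCC
Matches the given result.

Answer: CCC


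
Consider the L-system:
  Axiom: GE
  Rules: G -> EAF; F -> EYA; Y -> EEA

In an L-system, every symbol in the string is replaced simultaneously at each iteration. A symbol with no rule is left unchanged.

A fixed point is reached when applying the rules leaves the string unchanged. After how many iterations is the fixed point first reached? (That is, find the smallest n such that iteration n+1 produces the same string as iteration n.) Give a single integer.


Step 0: GE
Step 1: EAFE
Step 2: EAEYAE
Step 3: EAEEEAAE
Step 4: EAEEEAAE  (unchanged — fixed point at step 3)

Answer: 3


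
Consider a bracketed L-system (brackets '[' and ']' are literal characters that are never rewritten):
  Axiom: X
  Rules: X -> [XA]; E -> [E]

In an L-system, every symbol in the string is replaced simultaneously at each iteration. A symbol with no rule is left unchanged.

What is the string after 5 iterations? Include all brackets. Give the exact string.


Step 0: X
Step 1: [XA]
Step 2: [[XA]A]
Step 3: [[[XA]A]A]
Step 4: [[[[XA]A]A]A]
Step 5: [[[[[XA]A]A]A]A]

Answer: [[[[[XA]A]A]A]A]


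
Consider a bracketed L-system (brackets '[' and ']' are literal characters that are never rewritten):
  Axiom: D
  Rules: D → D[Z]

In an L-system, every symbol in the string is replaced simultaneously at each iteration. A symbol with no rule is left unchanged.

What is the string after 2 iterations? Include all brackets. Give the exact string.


Step 0: D
Step 1: D[Z]
Step 2: D[Z][Z]

Answer: D[Z][Z]


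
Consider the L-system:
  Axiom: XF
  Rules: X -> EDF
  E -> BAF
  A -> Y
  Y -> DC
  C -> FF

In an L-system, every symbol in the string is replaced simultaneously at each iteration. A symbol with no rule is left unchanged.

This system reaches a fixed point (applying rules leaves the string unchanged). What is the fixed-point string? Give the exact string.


Step 0: XF
Step 1: EDFF
Step 2: BAFDFF
Step 3: BYFDFF
Step 4: BDCFDFF
Step 5: BDFFFDFF
Step 6: BDFFFDFF  (unchanged — fixed point at step 5)

Answer: BDFFFDFF


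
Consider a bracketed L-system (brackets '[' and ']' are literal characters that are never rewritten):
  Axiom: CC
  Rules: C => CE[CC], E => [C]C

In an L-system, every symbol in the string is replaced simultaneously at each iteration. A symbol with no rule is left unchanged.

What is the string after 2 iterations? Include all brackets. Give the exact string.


Step 0: CC
Step 1: CE[CC]CE[CC]
Step 2: CE[CC][C]C[CE[CC]CE[CC]]CE[CC][C]C[CE[CC]CE[CC]]

Answer: CE[CC][C]C[CE[CC]CE[CC]]CE[CC][C]C[CE[CC]CE[CC]]


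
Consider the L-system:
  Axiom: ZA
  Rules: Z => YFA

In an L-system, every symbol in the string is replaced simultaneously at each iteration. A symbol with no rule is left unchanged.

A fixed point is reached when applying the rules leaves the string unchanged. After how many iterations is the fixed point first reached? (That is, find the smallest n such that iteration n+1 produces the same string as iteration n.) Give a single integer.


Step 0: ZA
Step 1: YFAA
Step 2: YFAA  (unchanged — fixed point at step 1)

Answer: 1


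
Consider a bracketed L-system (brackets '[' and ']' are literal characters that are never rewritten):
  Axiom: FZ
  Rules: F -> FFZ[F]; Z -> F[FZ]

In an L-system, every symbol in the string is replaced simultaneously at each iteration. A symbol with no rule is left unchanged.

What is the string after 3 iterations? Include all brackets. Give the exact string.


Answer: FFZ[F]FFZ[F]F[FZ][FFZ[F]]FFZ[F]FFZ[F]F[FZ][FFZ[F]]FFZ[F][FFZ[F]F[FZ]][FFZ[F]FFZ[F]F[FZ][FFZ[F]]]FFZ[F]FFZ[F]F[FZ][FFZ[F]][FFZ[F]FFZ[F]F[FZ][FFZ[F]]FFZ[F][FFZ[F]F[FZ]]]

Derivation:
Step 0: FZ
Step 1: FFZ[F]F[FZ]
Step 2: FFZ[F]FFZ[F]F[FZ][FFZ[F]]FFZ[F][FFZ[F]F[FZ]]
Step 3: FFZ[F]FFZ[F]F[FZ][FFZ[F]]FFZ[F]FFZ[F]F[FZ][FFZ[F]]FFZ[F][FFZ[F]F[FZ]][FFZ[F]FFZ[F]F[FZ][FFZ[F]]]FFZ[F]FFZ[F]F[FZ][FFZ[F]][FFZ[F]FFZ[F]F[FZ][FFZ[F]]FFZ[F][FFZ[F]F[FZ]]]


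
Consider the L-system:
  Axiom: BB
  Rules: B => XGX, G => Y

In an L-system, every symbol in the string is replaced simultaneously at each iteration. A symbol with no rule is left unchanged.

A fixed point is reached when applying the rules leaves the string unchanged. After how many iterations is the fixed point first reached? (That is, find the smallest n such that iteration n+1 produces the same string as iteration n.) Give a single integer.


Step 0: BB
Step 1: XGXXGX
Step 2: XYXXYX
Step 3: XYXXYX  (unchanged — fixed point at step 2)

Answer: 2


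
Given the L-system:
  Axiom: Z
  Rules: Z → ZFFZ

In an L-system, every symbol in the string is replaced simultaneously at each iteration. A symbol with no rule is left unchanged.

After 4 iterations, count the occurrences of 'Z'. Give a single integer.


Step 0: Z  (1 'Z')
Step 1: ZFFZ  (2 'Z')
Step 2: ZFFZFFZFFZ  (4 'Z')
Step 3: ZFFZFFZFFZFFZFFZFFZFFZ  (8 'Z')
Step 4: ZFFZFFZFFZFFZFFZFFZFFZFFZFFZFFZFFZFFZFFZFFZFFZ  (16 'Z')

Answer: 16


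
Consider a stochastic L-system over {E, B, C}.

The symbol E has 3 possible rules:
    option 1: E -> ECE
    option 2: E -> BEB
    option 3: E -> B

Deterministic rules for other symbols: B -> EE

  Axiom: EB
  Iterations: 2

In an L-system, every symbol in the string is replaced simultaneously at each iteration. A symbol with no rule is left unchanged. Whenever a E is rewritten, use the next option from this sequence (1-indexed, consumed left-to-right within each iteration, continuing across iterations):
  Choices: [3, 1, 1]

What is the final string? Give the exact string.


Answer: EEECEECE

Derivation:
Step 0: EB
Step 1: BEE  (used choices [3])
Step 2: EEECEECE  (used choices [1, 1])


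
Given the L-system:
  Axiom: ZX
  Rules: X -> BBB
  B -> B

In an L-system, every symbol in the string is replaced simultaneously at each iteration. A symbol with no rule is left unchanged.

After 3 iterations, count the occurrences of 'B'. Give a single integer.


Step 0: ZX  (0 'B')
Step 1: ZBBB  (3 'B')
Step 2: ZBBB  (3 'B')
Step 3: ZBBB  (3 'B')

Answer: 3


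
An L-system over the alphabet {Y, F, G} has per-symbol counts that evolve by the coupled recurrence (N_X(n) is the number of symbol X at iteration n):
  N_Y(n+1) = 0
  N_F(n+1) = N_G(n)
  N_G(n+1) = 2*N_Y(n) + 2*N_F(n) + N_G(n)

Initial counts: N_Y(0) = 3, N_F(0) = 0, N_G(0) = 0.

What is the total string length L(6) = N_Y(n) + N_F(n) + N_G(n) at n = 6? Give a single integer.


Step 0: N_Y=3, N_F=0, N_G=0, L=3
Step 1: N_Y=0, N_F=0, N_G=6, L=6
Step 2: N_Y=0, N_F=6, N_G=6, L=12
Step 3: N_Y=0, N_F=6, N_G=18, L=24
Step 4: N_Y=0, N_F=18, N_G=30, L=48
Step 5: N_Y=0, N_F=30, N_G=66, L=96
Step 6: N_Y=0, N_F=66, N_G=126, L=192

Answer: 192


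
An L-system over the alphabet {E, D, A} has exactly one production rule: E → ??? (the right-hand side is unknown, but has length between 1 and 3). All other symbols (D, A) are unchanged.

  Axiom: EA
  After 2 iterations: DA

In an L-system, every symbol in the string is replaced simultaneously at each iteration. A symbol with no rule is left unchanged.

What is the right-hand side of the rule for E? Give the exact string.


Answer: D

Derivation:
Trying E → D:
  Step 0: EA
  Step 1: DA
  Step 2: DA
Matches the given result.


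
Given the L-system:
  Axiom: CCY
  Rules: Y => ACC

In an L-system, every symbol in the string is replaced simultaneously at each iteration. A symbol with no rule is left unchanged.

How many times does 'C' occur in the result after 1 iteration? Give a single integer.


Answer: 4

Derivation:
Step 0: CCY  (2 'C')
Step 1: CCACC  (4 'C')
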